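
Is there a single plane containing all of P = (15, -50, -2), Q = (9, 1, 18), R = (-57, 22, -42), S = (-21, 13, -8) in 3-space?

Yes

A normal to the plane through P, Q, R is n = PQ × PR = (-3480, -1680, 3240).
The plane has equation n·X = 25320. For S: n·S = 25320.
Equal, so S lies in the plane and all four are coplanar.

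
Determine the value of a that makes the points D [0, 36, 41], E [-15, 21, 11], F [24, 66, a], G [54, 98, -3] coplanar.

Normal to plane DEG: n = (2520, -2280, -120); plane equation n·P = -87000.
Requiring n·F = -87000: (-120)a + (-90000) = -87000.
So a = -25.

-25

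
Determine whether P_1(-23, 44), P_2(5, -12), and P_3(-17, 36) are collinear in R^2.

No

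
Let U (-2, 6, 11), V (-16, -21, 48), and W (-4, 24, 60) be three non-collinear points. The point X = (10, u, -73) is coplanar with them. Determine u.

A normal to the plane is n = UV × UW = (-1989, 612, -306).
X lies in the plane iff n · UX = 0.
This gives (612)u + (-1836) = 0, so u = 3.

3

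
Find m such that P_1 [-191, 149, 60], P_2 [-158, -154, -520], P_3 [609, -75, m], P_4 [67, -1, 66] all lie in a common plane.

The points are coplanar iff P_1P_2 · (P_1P_3 × P_1P_4) = 0.
Expanding, this is linear in m: (-73224)m + (41884128) = 0.
So m = 572.

572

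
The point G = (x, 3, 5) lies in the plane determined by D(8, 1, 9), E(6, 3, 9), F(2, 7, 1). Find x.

The plane through D, E, F has equation −16x − 16y = -144.
Substituting G: (-16)x + (-48) = -144, so x = 6.

6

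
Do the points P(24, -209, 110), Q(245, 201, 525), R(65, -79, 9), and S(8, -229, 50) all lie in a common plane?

No

A normal to the plane through P, Q, R is n = PQ × PR = (-95360, 39336, 11920).
The plane has equation n·X = -9198664. For S: n·S = -9174824.
-9174824 ≠ -9198664, so S is off the plane.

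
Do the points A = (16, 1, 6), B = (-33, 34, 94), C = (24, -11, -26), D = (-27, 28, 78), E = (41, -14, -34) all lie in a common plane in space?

Yes

The plane through A, B, C has normal n = AB × AC = (0, -864, 324) and equation n·P = 1080.
Checking the remaining points: n·D = 1080, n·E = 1080.
All equal 1080, so all 5 points lie in one plane.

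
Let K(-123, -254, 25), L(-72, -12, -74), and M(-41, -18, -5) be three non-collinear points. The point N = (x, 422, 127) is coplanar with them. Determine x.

Coplanarity requires KL · (KM × KN) = 0.
KL = (51, 242, -99), KM = (82, 236, -30); the triple product is linear in x with coefficient 16104 and constant term -3269112.
Setting it to zero: x = 203.

203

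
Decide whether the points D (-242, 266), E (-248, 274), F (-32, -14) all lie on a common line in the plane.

Yes

DE = (-6, 8), DF = (210, -280).
det[DE; DF] = (-6)(-280) − (8)(210) = 0.
The determinant is zero, so the points are collinear.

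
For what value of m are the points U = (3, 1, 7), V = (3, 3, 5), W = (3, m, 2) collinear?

6

Collinearity requires UV × UW = 0; each component is linear in m.
The x-component gives (2)m + (-12) = 0, so m = 6.
The remaining components then also vanish.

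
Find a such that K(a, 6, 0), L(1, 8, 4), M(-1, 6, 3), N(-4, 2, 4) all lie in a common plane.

-2

The points are coplanar iff KL · (KM × KN) = 0.
Expanding, this is linear in a: (6)a + (12) = 0.
So a = -2.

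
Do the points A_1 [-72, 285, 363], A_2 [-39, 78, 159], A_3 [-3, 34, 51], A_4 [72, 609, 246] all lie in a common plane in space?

With A_1 as base: A_1A_2 = (33, -207, -204), A_1A_3 = (69, -251, -312), A_1A_4 = (144, 324, -117).
A_1A_3 × A_1A_4 = (130455, -36855, 58500).
A_1A_2 · (A_1A_3 × A_1A_4) = 0.
The scalar triple product vanishes, so the four points are coplanar.

Yes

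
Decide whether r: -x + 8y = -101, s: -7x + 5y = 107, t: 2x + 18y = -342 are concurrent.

Intersecting r and s: solving the 2×2 system gives (x, y) = (-1361/51, -814/51).
Substitute into t: (2)(-1361/51) + (18)(-814/51) = -1022/3.
But t requires -342 ≠ -1022/3, so the three lines have no common point.

No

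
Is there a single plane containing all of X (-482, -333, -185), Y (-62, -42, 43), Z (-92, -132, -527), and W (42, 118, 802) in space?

With X as base: XY = (420, 291, 228), XZ = (390, 201, -342), XW = (524, 451, 987).
XZ × XW = (352629, -564138, 70566).
XY · (XZ × XW) = 29070.
Since 29070 ≠ 0, the four points are not coplanar.

No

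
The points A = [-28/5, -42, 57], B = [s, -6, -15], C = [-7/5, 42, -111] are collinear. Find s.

Direction AC = (21/5, 84, -168). From the y-coordinate of B, the parameter along the line is τ = (-6 − (-42))/84 = 3/7.
Then s = (-28/5) + 3/7·(21/5) = -19/5.

-19/5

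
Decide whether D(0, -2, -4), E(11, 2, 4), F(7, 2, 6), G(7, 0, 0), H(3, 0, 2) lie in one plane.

The plane through D, E, F has normal n = DE × DF = (8, -54, 16) and equation n·P = 44.
Checking the remaining points: n·G = 56, n·H = 56.
Since n·G = 56 ≠ 44, G is off the plane and the points are not all coplanar.

No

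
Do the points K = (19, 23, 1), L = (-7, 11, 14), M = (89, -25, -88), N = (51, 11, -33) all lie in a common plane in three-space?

A normal to the plane through K, L, M is n = KL × KM = (1692, -1404, 2088).
The plane has equation n·P = 1944. For N: n·N = 1944.
Equal, so N lies in the plane and all four are coplanar.

Yes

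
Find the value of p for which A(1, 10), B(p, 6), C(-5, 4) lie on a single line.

Collinearity: (B − A) must be parallel to (C − A) = (-6, -6).
Cross-multiplying the components: (p − 1)·(-6) = (-4)·(-6).
Solving gives p = -3.

-3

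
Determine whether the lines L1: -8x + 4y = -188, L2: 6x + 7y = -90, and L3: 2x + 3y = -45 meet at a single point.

No

The three lines meet at one point iff the augmented coefficient matrix [aᵢ bᵢ cᵢ] has rank < 3, i.e. its determinant vanishes.
Here the determinant is -32.
Nonzero, so no common point exists.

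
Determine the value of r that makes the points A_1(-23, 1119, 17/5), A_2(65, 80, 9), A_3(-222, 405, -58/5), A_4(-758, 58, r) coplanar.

-254/5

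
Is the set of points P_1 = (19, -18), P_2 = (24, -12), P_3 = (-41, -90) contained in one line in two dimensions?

P_1P_2 = (5, 6), P_1P_3 = (-60, -72).
Twice the signed area of △P_1P_2P_3 is (5)(-72) − (6)(-60) = 0.
The triangle is degenerate (zero area), so the points are collinear.

Yes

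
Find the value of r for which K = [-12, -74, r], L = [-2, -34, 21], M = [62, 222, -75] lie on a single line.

Collinearity requires KL × KM = 0; each component is linear in r.
The x-component gives (256)r + (-9216) = 0, so r = 36.
The remaining components then also vanish.

36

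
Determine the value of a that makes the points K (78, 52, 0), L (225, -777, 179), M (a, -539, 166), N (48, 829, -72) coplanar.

226

Coplanarity ⇔ det[KL; KM; KN] = 0.
Expanding, this is linear in a: (79395)a + (-17943270) = 0.
So a = 226.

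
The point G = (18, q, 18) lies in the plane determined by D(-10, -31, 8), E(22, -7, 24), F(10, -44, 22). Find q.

18

The plane through D, E, F has equation 544x − 128y − 896z = -8640.
Substituting G: (-128)q + (-6336) = -8640, so q = 18.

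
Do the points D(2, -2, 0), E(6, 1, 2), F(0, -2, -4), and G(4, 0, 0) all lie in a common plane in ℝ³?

With D as base: DE = (4, 3, 2), DF = (-2, 0, -4), DG = (2, 2, 0).
DF × DG = (8, -8, -4).
DE · (DF × DG) = 0.
The scalar triple product vanishes, so the four points are coplanar.

Yes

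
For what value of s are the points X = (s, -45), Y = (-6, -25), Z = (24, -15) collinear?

The three points are collinear iff det[XY; XZ] = 0.
This determinant is linear in s: (-10)s + (-660) = 0, so s = -66.

-66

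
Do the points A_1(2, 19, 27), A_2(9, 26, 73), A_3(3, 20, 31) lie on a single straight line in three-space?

A_1A_2 = (7, 7, 46), A_1A_3 = (1, 1, 4).
Comparing components 2 and 3: (7)(4) − (46)(1) = -18 ≠ 0, so A_1A_2 and A_1A_3 are not parallel and the points are not collinear.

No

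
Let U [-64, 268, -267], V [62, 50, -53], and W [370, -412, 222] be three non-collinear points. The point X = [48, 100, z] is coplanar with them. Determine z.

-167

A normal to the plane is n = UV × UW = (38918, 31262, 8932).
X lies in the plane iff n · UX = 0.
This gives (8932)z + (1491644) = 0, so z = -167.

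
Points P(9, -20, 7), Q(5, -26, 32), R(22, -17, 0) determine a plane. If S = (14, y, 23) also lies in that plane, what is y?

-23

A normal to the plane is n = PQ × PR = (-33, 297, 66).
S lies in the plane iff n · PS = 0.
This gives (297)y + (6831) = 0, so y = -23.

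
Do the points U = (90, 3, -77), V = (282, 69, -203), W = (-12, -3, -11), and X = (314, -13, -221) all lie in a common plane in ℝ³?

The four points are coplanar iff the 3×3 determinant with rows UV, UW, UX is zero.
Rows: (192, 66, -126), (-102, -6, 66), (224, -16, -144).
Expanding along the first row: (192)(1920) − (66)(-96) + (-126)(2976) = 0.
Zero determinant ⇒ coplanar.

Yes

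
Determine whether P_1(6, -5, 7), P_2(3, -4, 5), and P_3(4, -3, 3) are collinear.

P_1P_2 = (-3, 1, -2), P_1P_3 = (-2, 2, -4).
Comparing components 3 and 1: (-2)(-2) − (-3)(-4) = -8 ≠ 0, so P_1P_2 and P_1P_3 are not parallel and the points are not collinear.

No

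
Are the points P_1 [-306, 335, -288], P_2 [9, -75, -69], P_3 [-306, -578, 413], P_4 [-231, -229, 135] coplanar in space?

With P_1 as base: P_1P_2 = (315, -410, 219), P_1P_3 = (0, -913, 701), P_1P_4 = (75, -564, 423).
P_1P_3 × P_1P_4 = (9165, 52575, 68475).
P_1P_2 · (P_1P_3 × P_1P_4) = -3672750.
Since -3672750 ≠ 0, the four points are not coplanar.

No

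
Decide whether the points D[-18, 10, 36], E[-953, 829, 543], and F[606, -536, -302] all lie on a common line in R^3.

DE = (-935, 819, 507), DF = (624, -546, -338).
DE × DF = (0, 338, -546).
The cross product is nonzero, so the points do not lie on one line.

No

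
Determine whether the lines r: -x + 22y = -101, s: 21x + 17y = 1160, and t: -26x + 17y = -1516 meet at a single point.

The three lines meet at one point iff the augmented coefficient matrix [aᵢ bᵢ cᵢ] has rank < 3, i.e. its determinant vanishes.
Here the determinant is 1665.
Nonzero, so no common point exists.

No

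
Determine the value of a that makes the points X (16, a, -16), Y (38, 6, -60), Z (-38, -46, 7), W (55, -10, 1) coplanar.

-18

Coplanarity ⇔ det[XY; XZ; XW] = 0.
Expanding, this is linear in a: (-5775)a + (-103950) = 0.
So a = -18.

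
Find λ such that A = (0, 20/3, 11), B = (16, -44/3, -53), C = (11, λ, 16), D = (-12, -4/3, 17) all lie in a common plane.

Normal to plane ABD: n = (-640, 672, -384); plane equation n·P = 256.
Requiring n·C = 256: (672)λ + (-13184) = 256.
So λ = 20.

20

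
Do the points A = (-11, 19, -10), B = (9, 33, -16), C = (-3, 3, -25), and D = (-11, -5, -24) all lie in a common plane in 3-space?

A normal to the plane through A, B, C is n = AB × AC = (-306, 252, -432).
The plane has equation n·P = 12474. For D: n·D = 12474.
Equal, so D lies in the plane and all four are coplanar.

Yes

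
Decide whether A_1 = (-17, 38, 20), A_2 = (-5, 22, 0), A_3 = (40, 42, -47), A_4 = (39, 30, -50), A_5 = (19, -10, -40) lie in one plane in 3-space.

The plane through A_1, A_2, A_3 has normal n = A_1A_2 × A_1A_3 = (1152, -336, 960) and equation n·P = -13152.
Checking the remaining points: n·A_4 = -13152, n·A_5 = -13152.
All equal -13152, so all 5 points lie in one plane.

Yes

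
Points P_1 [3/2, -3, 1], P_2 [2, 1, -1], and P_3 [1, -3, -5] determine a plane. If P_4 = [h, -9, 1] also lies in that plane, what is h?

A normal to the plane is n = P_1P_2 × P_1P_3 = (-24, 4, 2).
P_4 lies in the plane iff n · P_1P_4 = 0.
This gives (-24)h + (12) = 0, so h = 1/2.

1/2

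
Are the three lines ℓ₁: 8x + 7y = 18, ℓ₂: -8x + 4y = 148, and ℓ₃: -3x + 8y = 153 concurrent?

No

Lines aᵢx + bᵢy = cᵢ with pairwise distinct directions are concurrent exactly when det[aᵢ bᵢ cᵢ] = 0.
Here the determinant is -52.
Nonzero, so no common point exists.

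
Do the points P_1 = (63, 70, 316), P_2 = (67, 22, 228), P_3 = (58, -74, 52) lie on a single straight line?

P_1P_2 = (4, -48, -88), P_1P_3 = (-5, -144, -264).
P_1P_2 × P_1P_3 = (0, 1496, -816).
The cross product is nonzero, so the points do not lie on one line.

No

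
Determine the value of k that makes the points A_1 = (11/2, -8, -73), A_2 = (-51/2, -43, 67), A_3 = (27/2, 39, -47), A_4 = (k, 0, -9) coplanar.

Normal to plane A_1A_2A_3: n = (-7490, 1926, -1177); plane equation n·P = 29318.
Requiring n·A_4 = 29318: (-7490)k + (10593) = 29318.
So k = -5/2.

-5/2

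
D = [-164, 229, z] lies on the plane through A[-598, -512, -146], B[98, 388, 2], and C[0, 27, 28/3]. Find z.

-226/3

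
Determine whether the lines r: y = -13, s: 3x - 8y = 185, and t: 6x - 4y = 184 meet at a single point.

No

The three lines meet at one point iff the augmented coefficient matrix [aᵢ bᵢ cᵢ] has rank < 3, i.e. its determinant vanishes.
Here the determinant is 90.
Nonzero, so no common point exists.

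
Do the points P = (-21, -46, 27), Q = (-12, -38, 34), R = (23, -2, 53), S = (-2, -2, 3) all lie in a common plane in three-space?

With P as base: PQ = (9, 8, 7), PR = (44, 44, 26), PS = (19, 44, -24).
PR × PS = (-2200, 1550, 1100).
PQ · (PR × PS) = 300.
Since 300 ≠ 0, the four points are not coplanar.

No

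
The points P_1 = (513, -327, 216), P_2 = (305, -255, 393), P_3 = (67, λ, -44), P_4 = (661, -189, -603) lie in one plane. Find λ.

2

Coplanarity ⇔ det[P_1P_2; P_1P_3; P_1P_4] = 0.
Expanding, this is linear in λ: (144156)λ + (-288312) = 0.
So λ = 2.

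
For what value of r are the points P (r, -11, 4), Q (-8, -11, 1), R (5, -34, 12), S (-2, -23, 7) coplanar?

The points are coplanar iff PQ · (PR × PS) = 0.
Expanding, this is linear in r: (6)r + (102) = 0.
So r = -17.

-17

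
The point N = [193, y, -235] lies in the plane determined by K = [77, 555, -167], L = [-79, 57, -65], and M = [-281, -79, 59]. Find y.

A normal to the plane is n = KL × KM = (-47880, -1260, -79380).
N lies in the plane iff n · KN = 0.
This gives (-1260)y + (543060) = 0, so y = 431.

431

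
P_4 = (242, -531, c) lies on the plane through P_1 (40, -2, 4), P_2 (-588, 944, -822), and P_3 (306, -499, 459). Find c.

515

The plane through P_1, P_2, P_3 has equation 19908x + 66024y + 60480z = 906192.
Substituting P_4: (60480)c + (-30241008) = 906192, so c = 515.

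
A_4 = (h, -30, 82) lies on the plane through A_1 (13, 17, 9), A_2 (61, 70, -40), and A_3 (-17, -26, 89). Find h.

A normal to the plane is n = A_1A_2 × A_1A_3 = (2133, -2370, -474).
A_4 lies in the plane iff n · A_1A_4 = 0.
This gives (2133)h + (49059) = 0, so h = -23.

-23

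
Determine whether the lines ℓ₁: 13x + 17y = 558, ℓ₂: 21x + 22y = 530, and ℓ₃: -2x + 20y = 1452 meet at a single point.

Yes

Intersecting ℓ₁ and ℓ₂: solving the 2×2 system gives (x, y) = (-46, 68).
Substitute into ℓ₃: (-2)(-46) + (20)(68) = 1452.
This equals 1452, so (-46, 68) lies on all three lines and they are concurrent.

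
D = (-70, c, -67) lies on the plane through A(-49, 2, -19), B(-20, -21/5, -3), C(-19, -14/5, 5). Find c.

-7/5

A normal to the plane is n = AB × AC = (-72, -216, 234/5).
D lies in the plane iff n · AD = 0.
This gives (-216)c + (-1512/5) = 0, so c = -7/5.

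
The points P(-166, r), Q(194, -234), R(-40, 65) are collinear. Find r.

226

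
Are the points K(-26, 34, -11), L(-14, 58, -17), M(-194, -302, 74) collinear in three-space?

No

KL = (12, 24, -6), KM = (-168, -336, 85).
KL × KM = (24, -12, 0).
The cross product is nonzero, so the points do not lie on one line.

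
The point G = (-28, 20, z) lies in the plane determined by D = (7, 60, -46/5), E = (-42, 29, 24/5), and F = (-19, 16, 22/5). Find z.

24/5

Coplanarity requires DE · (DF × DG) = 0.
DE = (-49, -31, 14), DF = (-26, -44, 68/5); the triple product is linear in z with coefficient 1350 and constant term -6480.
Setting it to zero: z = 24/5.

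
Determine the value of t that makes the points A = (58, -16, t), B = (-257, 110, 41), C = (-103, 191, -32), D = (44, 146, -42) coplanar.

34

Coplanarity ⇔ det[AB; AC; AD] = 0.
Expanding, this is linear in t: (18837)t + (-640458) = 0.
So t = 34.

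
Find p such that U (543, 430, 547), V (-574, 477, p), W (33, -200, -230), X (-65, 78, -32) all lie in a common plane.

87

Normal to plane UWX: n = (91266, 177126, -203520); plane equation n·P = 14396178.
Requiring n·V = 14396178: (-203520)p + (32102418) = 14396178.
So p = 87.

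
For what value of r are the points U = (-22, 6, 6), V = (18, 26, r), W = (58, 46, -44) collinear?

-19

Direction UW = (80, 40, -50). From the x-coordinate of V, the parameter along the line is τ = (18 − (-22))/80 = 1/2.
Then r = 6 + 1/2·(-50) = -19.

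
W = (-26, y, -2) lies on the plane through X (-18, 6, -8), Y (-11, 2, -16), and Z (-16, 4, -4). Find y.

11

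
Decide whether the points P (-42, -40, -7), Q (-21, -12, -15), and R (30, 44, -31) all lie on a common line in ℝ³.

PQ = (21, 28, -8), PR = (72, 84, -24).
Comparing components 3 and 1: (-8)(72) − (21)(-24) = -72 ≠ 0, so PQ and PR are not parallel and the points are not collinear.

No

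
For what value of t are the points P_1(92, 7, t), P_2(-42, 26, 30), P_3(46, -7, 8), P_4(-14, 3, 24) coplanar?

Coplanarity ⇔ det[P_1P_2; P_1P_3; P_1P_4] = 0.
Expanding, this is linear in t: (1100)t + (6600) = 0.
So t = -6.

-6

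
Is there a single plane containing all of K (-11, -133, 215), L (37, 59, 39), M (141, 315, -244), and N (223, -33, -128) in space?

No

A normal to the plane through K, L, M is n = KL × KM = (-9280, -4720, -7680).
The plane has equation n·P = -921360. For N: n·N = -930640.
-930640 ≠ -921360, so N is off the plane.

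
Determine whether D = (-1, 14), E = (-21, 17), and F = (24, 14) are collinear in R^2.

No

DE = (-20, 3), DF = (25, 0).
Twice the signed area of △DEF is (-20)(0) − (3)(25) = -75.
The area is nonzero, so the three points are not collinear.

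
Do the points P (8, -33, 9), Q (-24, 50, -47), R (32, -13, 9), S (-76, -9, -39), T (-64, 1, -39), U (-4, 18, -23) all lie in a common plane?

The plane through P, Q, R has normal n = PQ × PR = (1120, -1344, -2632) and equation n·X = 29624.
Checking the remaining points: n·S = 29624, n·T = 29624, n·U = 31864.
Since n·U = 31864 ≠ 29624, U is off the plane and the points are not all coplanar.

No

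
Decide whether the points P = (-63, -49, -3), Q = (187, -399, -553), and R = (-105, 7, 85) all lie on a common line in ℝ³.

PQ = (250, -350, -550), PR = (-42, 56, 88).
PQ × PR = (0, 1100, -700).
The cross product is nonzero, so the points do not lie on one line.

No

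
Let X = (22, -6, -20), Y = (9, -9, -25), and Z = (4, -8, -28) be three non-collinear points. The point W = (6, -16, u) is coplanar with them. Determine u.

-23

A normal to the plane is n = XY × XZ = (14, -14, -28).
W lies in the plane iff n · XW = 0.
This gives (-28)u + (-644) = 0, so u = -23.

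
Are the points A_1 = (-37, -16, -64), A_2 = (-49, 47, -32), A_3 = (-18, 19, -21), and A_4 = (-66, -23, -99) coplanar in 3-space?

No

A normal to the plane through A_1, A_2, A_3 is n = A_1A_2 × A_1A_3 = (1589, 1124, -1617).
The plane has equation n·P = 26711. For A_4: n·A_4 = 29357.
29357 ≠ 26711, so A_4 is off the plane.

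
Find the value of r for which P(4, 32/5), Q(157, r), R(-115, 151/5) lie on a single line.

Collinearity: (Q − P) must be parallel to (R − P) = (-119, 119/5).
Cross-multiplying the components: (r − 32/5)·(-119) = (153)·(119/5).
Solving gives r = -121/5.

-121/5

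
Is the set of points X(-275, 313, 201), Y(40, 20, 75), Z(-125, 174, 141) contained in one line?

No

XY = (315, -293, -126), XZ = (150, -139, -60).
XY × XZ = (66, 0, 165).
The cross product is nonzero, so the points do not lie on one line.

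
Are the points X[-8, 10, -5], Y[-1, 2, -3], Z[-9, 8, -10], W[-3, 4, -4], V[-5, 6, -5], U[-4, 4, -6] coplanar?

Yes

The plane through X, Y, Z has normal n = XY × XZ = (44, 33, -22) and equation n·P = 88.
Checking the remaining points: n·W = 88, n·V = 88, n·U = 88.
All equal 88, so all 6 points lie in one plane.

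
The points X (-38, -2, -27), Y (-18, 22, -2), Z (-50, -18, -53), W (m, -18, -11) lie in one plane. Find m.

Normal to plane XYZ: n = (-224, 220, -32); plane equation n·P = 8936.
Requiring n·W = 8936: (-224)m + (-3608) = 8936.
So m = -56.

-56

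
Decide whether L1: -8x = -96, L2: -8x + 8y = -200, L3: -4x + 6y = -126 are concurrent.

Yes

Lines aᵢx + bᵢy = cᵢ with pairwise distinct directions are concurrent exactly when det[aᵢ bᵢ cᵢ] = 0.
Here the determinant is 0.
It vanishes, so the lines are concurrent at (12, -13).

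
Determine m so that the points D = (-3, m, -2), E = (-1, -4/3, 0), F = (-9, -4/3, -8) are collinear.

-4/3

Direction EF = (-8, 0, -8). From the x-coordinate of D, the parameter along the line is τ = (-3 − (-1))/(-8) = 1/4.
Then m = (-4/3) + 1/4·(0) = -4/3.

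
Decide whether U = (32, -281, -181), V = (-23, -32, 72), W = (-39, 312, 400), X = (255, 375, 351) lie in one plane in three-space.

No

With U as base: UV = (-55, 249, 253), UW = (-71, 593, 581), UX = (223, 656, 532).
UW × UX = (-65660, 167335, -178815).
UV · (UW × UX) = 37520.
Since 37520 ≠ 0, the four points are not coplanar.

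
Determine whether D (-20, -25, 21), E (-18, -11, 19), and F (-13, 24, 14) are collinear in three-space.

Yes

DE = (2, 14, -2), DF = (7, 49, -7).
Each component of DF is 7/2 times the corresponding component of DE, so DF = 7/2·DE and the points are collinear.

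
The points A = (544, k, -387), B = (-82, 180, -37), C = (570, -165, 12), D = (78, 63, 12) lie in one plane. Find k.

196

Coplanarity ⇔ det[AB; AC; AD] = 0.
Expanding, this is linear in k: (24108)k + (-4725168) = 0.
So k = 196.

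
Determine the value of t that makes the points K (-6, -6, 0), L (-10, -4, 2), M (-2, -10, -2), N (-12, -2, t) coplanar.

3

The points are coplanar iff KL · (KM × KN) = 0.
Expanding, this is linear in t: (8)t + (-24) = 0.
So t = 3.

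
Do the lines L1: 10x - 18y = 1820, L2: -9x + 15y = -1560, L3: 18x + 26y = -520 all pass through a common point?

Yes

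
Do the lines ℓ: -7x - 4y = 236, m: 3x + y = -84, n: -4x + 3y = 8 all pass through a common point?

Yes

Lines aᵢx + bᵢy = cᵢ with pairwise distinct directions are concurrent exactly when det[aᵢ bᵢ cᵢ] = 0.
Here the determinant is 0.
It vanishes, so the lines are concurrent at (-20, -24).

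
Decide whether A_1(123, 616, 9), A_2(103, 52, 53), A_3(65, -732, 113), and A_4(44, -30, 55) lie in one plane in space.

The four points are coplanar iff the 3×3 determinant with rows A_1A_2, A_1A_3, A_1A_4 is zero.
Rows: (-20, -564, 44), (-58, -1348, 104), (-79, -646, 46).
Expanding along the first row: (-20)(5176) − (-564)(5548) + (44)(-69024) = -11504.
Nonzero ⇒ not coplanar.

No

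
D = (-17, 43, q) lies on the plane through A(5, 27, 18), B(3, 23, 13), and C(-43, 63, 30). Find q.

23

Coplanarity requires AB · (AC × AD) = 0.
AB = (-2, -4, -5), AC = (-48, 36, 12); the triple product is linear in q with coefficient -264 and constant term 6072.
Setting it to zero: q = 23.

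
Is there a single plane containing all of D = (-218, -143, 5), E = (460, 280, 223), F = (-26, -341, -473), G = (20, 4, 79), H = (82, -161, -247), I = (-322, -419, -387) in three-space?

The plane through D, E, F has normal n = DE × DF = (-159030, 365940, -215460) and equation n·P = -18738180.
Checking the remaining points: n·G = -18738180, n·H = -18738180, n·I = -18738180.
All equal -18738180, so all 6 points lie in one plane.

Yes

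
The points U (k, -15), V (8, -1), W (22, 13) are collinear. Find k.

-6

Collinearity: (U − V) must be parallel to (W − V) = (14, 14).
Cross-multiplying the components: (k − 8)·(14) = (-14)·(14).
Solving gives k = -6.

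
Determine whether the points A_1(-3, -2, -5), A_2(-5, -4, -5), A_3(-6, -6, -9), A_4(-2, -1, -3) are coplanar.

No

With A_1 as base: A_1A_2 = (-2, -2, 0), A_1A_3 = (-3, -4, -4), A_1A_4 = (1, 1, 2).
A_1A_3 × A_1A_4 = (-4, 2, 1).
A_1A_2 · (A_1A_3 × A_1A_4) = 4.
Since 4 ≠ 0, the four points are not coplanar.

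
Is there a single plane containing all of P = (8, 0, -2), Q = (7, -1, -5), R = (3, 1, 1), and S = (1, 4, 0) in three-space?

No

The four points are coplanar iff the 3×3 determinant with rows PQ, PR, PS is zero.
Rows: (-1, -1, -3), (-5, 1, 3), (-7, 4, 2).
Expanding along the first row: (-1)(-10) − (-1)(11) + (-3)(-13) = 60.
Nonzero ⇒ not coplanar.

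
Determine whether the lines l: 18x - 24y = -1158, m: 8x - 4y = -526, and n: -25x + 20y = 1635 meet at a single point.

No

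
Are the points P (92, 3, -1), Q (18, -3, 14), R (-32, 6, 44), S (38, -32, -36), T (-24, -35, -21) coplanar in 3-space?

The plane through P, Q, R has normal n = PQ × PR = (-315, 1470, -966) and equation n·X = -23604.
Checking the remaining points: n·S = -24234, n·T = -23604.
Since n·S = -24234 ≠ -23604, S is off the plane and the points are not all coplanar.

No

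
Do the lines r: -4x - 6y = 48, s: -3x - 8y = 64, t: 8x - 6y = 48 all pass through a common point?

Yes

Intersecting r and s: solving the 2×2 system gives (x, y) = (0, -8).
Substitute into t: (8)(0) + (-6)(-8) = 48.
This equals 48, so (0, -8) lies on all three lines and they are concurrent.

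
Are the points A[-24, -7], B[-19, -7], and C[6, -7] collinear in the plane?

AB = (5, 0), AC = (30, 0).
Checking proportionality: AC = 6·AB, so the vectors are parallel and the points are collinear.

Yes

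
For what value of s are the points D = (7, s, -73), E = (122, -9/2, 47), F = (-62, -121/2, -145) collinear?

Direction EF = (-184, -56, -192). From the x-coordinate of D, the parameter along the line is τ = (7 − 122)/(-184) = 5/8.
Then s = (-9/2) + 5/8·(-56) = -79/2.

-79/2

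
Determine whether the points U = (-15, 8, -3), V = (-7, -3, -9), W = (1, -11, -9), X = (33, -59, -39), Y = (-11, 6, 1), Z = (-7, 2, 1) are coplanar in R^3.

The plane through U, V, W has normal n = UV × UW = (-48, -48, 24) and equation n·P = 264.
Checking the remaining points: n·X = 312, n·Y = 264, n·Z = 264.
Since n·X = 312 ≠ 264, X is off the plane and the points are not all coplanar.

No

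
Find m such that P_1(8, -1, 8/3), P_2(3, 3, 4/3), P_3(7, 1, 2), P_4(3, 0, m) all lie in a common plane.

7/3

Coplanarity ⇔ det[P_1P_2; P_1P_3; P_1P_4] = 0.
Expanding, this is linear in m: (-6)m + (14) = 0.
So m = 7/3.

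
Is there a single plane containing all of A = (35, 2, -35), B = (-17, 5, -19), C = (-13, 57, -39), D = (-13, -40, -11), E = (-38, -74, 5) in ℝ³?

The plane through A, B, C has normal n = AB × AC = (-892, -976, -2716) and equation n·P = 61888.
Checking the remaining points: n·D = 80512, n·E = 92540.
Since n·D = 80512 ≠ 61888, D is off the plane and the points are not all coplanar.

No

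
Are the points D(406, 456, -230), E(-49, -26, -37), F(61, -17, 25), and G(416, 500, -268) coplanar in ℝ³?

Yes

With D as base: DE = (-455, -482, 193), DF = (-345, -473, 255), DG = (10, 44, -38).
DF × DG = (6754, -10560, -10450).
DE · (DF × DG) = 0.
The scalar triple product vanishes, so the four points are coplanar.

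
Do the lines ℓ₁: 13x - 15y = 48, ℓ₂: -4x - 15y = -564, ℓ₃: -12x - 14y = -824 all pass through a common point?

Yes

Lines aᵢx + bᵢy = cᵢ with pairwise distinct directions are concurrent exactly when det[aᵢ bᵢ cᵢ] = 0.
Here the determinant is 0.
It vanishes, so the lines are concurrent at (36, 28).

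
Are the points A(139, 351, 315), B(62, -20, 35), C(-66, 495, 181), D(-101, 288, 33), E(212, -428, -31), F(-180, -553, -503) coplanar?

No

The plane through A, B, C has normal n = AB × AC = (90034, 47082, -87143) and equation n·P = 1590463.
Checking the remaining points: n·D = 1590463, n·E = 1637545, n·F = 1590463.
Since n·E = 1637545 ≠ 1590463, E is off the plane and the points are not all coplanar.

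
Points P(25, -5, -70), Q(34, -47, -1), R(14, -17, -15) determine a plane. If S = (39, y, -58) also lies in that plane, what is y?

Coplanarity requires PQ · (PR × PS) = 0.
PQ = (9, -42, 69), PR = (-11, -12, 55); the triple product is linear in y with coefficient -1254 and constant term -33858.
Setting it to zero: y = -27.

-27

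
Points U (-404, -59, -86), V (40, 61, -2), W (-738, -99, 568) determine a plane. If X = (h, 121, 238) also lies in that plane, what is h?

Coplanarity requires UV · (UW × UX) = 0.
UV = (444, 120, 84), UW = (-334, -40, 654); the triple product is linear in h with coefficient 81840 and constant term -17022720.
Setting it to zero: h = 208.

208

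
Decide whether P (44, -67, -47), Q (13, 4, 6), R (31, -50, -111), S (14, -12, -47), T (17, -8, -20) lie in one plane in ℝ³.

No

The plane through P, Q, R has normal n = PQ × PR = (-5445, -2673, 396) and equation n·X = -79101.
Checking the remaining points: n·S = -62766, n·T = -79101.
Since n·S = -62766 ≠ -79101, S is off the plane and the points are not all coplanar.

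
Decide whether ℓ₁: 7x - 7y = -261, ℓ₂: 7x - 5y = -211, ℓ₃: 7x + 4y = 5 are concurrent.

No

Intersecting ℓ₁ and ℓ₂: solving the 2×2 system gives (x, y) = (-86/7, 25).
Substitute into ℓ₃: (7)(-86/7) + (4)(25) = 14.
But ℓ₃ requires 5 ≠ 14, so the three lines have no common point.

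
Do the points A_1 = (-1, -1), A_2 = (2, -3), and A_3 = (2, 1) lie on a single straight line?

A_1A_2 = (3, -2), A_1A_3 = (3, 2).
If collinear, A_1A_3 would be a scalar multiple of A_1A_2. But (3)·(2) ≠ (-2)·(3) (difference 12), so they are not parallel; the points are not collinear.

No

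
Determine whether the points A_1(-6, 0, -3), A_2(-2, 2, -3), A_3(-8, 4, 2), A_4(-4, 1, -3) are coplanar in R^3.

Yes

The four points are coplanar iff the 3×3 determinant with rows A_1A_2, A_1A_3, A_1A_4 is zero.
Rows: (4, 2, 0), (-2, 4, 5), (2, 1, 0).
Expanding along the first row: (4)(-5) − (2)(-10) + (0)(-10) = 0.
Zero determinant ⇒ coplanar.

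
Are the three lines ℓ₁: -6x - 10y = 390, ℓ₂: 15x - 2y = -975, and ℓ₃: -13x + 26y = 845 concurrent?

Yes

Intersecting ℓ₁ and ℓ₂: solving the 2×2 system gives (x, y) = (-65, 0).
Substitute into ℓ₃: (-13)(-65) + (26)(0) = 845.
This equals 845, so (-65, 0) lies on all three lines and they are concurrent.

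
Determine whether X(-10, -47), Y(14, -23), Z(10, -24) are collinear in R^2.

No

XY = (24, 24), XZ = (20, 23).
Twice the signed area of △XYZ is (24)(23) − (24)(20) = 72.
The area is nonzero, so the three points are not collinear.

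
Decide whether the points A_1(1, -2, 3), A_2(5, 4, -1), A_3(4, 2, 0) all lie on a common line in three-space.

A_1A_2 = (4, 6, -4), A_1A_3 = (3, 4, -3).
A_1A_2 × A_1A_3 = (-2, 0, -2).
The cross product is nonzero, so the points do not lie on one line.

No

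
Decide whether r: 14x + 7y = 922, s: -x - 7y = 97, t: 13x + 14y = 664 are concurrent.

No

The three lines meet at one point iff the augmented coefficient matrix [aᵢ bᵢ cᵢ] has rank < 3, i.e. its determinant vanishes.
Here the determinant is 385.
Nonzero, so no common point exists.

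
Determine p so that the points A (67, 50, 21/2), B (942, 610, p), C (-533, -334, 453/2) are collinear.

Direction AC = (-600, -384, 216). From the x-coordinate of B, the parameter along the line is τ = (942 − 67)/(-600) = -35/24.
Then p = 21/2 + (-35/24)·(216) = -609/2.

-609/2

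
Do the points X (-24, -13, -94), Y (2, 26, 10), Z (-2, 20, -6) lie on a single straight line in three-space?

Yes

XY = (26, 39, 104), XZ = (22, 33, 88).
Each component of XZ is 11/13 times the corresponding component of XY, so XZ = 11/13·XY and the points are collinear.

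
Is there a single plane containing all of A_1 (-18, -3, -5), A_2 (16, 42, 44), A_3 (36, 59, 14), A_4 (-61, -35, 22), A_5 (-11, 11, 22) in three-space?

No

The plane through A_1, A_2, A_3 has normal n = A_1A_2 × A_1A_3 = (-2183, 2000, -322) and equation n·P = 34904.
Checking the remaining points: n·A_4 = 56079, n·A_5 = 38929.
Since n·A_4 = 56079 ≠ 34904, A_4 is off the plane and the points are not all coplanar.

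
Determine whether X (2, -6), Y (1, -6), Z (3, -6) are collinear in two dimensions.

XY = (-1, 0), XZ = (1, 0).
Checking proportionality: XZ = -1·XY, so the vectors are parallel and the points are collinear.

Yes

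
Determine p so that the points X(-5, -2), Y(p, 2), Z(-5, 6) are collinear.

-5

The three points are collinear iff det[XY; XZ] = 0.
This determinant is linear in p: (8)p + (40) = 0, so p = -5.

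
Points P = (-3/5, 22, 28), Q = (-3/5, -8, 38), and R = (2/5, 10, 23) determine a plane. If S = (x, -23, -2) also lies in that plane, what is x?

A normal to the plane is n = PQ × PR = (270, 10, 30).
S lies in the plane iff n · PS = 0.
This gives (270)x + (-1188) = 0, so x = 22/5.

22/5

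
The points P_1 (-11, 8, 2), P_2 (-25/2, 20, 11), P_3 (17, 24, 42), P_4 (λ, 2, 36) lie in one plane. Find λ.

31

Coplanarity ⇔ det[P_1P_2; P_1P_3; P_1P_4] = 0.
Expanding, this is linear in λ: (336)λ + (-10416) = 0.
So λ = 31.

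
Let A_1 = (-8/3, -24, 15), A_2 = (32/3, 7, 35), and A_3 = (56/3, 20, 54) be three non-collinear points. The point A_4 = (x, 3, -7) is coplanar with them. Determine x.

0

A normal to the plane is n = A_1A_2 × A_1A_3 = (329, -280/3, -224/3).
A_4 lies in the plane iff n · A_1A_4 = 0.
This gives (329)x + (0) = 0, so x = 0.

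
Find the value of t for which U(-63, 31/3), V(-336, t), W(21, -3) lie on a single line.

161/3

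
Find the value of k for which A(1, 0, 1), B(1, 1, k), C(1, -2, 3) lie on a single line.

Direction AC = (0, -2, 2). From the y-coordinate of B, the parameter along the line is τ = (1 − 0)/(-2) = -1/2.
Then k = 1 + (-1/2)·(2) = 0.

0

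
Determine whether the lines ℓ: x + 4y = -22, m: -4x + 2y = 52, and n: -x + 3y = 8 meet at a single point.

Yes

The three lines meet at one point iff the augmented coefficient matrix [aᵢ bᵢ cᵢ] has rank < 3, i.e. its determinant vanishes.
Here the determinant is 0.
It vanishes, so the lines are concurrent at (-14, -2).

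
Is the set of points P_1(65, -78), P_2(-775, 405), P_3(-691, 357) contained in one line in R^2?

No

P_1P_2 = (-840, 483), P_1P_3 = (-756, 435).
det[P_1P_2; P_1P_3] = (-840)(435) − (483)(-756) = -252.
The determinant is nonzero, so they are not collinear.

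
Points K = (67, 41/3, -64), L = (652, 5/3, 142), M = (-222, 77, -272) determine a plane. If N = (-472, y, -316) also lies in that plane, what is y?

Coplanarity requires KL · (KM × KN) = 0.
KL = (585, -12, 206), KM = (-289, 190/3, -208); the triple product is linear in y with coefficient 62146 and constant term -10875550/3.
Setting it to zero: y = 175/3.

175/3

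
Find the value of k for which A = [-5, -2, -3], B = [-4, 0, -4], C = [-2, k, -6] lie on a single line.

Direction AB = (1, 2, -1). From the x-coordinate of C, the parameter along the line is τ = (-2 − (-5))/1 = 3.
Then k = (-2) + 3·(2) = 4.

4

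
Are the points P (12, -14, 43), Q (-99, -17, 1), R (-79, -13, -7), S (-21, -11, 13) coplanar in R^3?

With P as base: PQ = (-111, -3, -42), PR = (-91, 1, -50), PS = (-33, 3, -30).
PR × PS = (120, -1080, -240).
PQ · (PR × PS) = 0.
The scalar triple product vanishes, so the four points are coplanar.

Yes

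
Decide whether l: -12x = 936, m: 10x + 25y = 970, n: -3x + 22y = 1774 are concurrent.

Yes

The three lines meet at one point iff the augmented coefficient matrix [aᵢ bᵢ cᵢ] has rank < 3, i.e. its determinant vanishes.
Here the determinant is 0.
It vanishes, so the lines are concurrent at (-78, 70).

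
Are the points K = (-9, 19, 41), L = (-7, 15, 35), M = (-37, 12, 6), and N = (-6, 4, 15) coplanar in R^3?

Yes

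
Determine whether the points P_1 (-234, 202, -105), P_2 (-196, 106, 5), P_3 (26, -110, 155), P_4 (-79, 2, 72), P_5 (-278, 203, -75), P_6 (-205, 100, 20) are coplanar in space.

No

The plane through P_1, P_2, P_3 has normal n = P_1P_2 × P_1P_3 = (9360, 18720, 13104) and equation n·P = 215280.
Checking the remaining points: n·P_4 = 241488, n·P_5 = 215280, n·P_6 = 215280.
Since n·P_4 = 241488 ≠ 215280, P_4 is off the plane and the points are not all coplanar.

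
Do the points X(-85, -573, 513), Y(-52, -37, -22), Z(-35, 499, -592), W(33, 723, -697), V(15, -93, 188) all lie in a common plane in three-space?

Yes

The plane through X, Y, Z has normal n = XY × XZ = (-18760, 9715, 8576) and equation n·P = 427393.
Checking the remaining points: n·W = 427393, n·V = 427393.
All equal 427393, so all 5 points lie in one plane.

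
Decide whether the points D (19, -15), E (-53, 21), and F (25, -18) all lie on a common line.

DE = (-72, 36), DF = (6, -3).
Checking proportionality: DF = -1/12·DE, so the vectors are parallel and the points are collinear.

Yes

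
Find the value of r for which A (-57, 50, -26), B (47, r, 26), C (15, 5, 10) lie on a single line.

Direction AC = (72, -45, 36). From the x-coordinate of B, the parameter along the line is τ = (47 − (-57))/72 = 13/9.
Then r = 50 + 13/9·(-45) = -15.

-15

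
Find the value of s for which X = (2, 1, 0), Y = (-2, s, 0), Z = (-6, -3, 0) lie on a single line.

Collinearity requires XY × XZ = 0; each component is linear in s.
The z-component gives (8)s + (8) = 0, so s = -1.
The remaining components then also vanish.

-1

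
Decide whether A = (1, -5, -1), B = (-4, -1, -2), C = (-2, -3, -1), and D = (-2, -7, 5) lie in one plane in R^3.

The four points are coplanar iff the 3×3 determinant with rows AB, AC, AD is zero.
Rows: (-5, 4, -1), (-3, 2, 0), (-3, -2, 6).
Expanding along the first row: (-5)(12) − (4)(-18) + (-1)(12) = 0.
Zero determinant ⇒ coplanar.

Yes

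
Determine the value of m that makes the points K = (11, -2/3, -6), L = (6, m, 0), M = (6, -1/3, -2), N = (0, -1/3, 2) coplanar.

Normal to plane KMN: n = (4/3, -4, 2); plane equation n·P = 16/3.
Requiring n·L = 16/3: (-4)m + (8) = 16/3.
So m = 2/3.

2/3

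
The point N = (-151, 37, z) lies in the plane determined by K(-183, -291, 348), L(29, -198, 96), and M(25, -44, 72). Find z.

252

Coplanarity requires KL · (KM × KN) = 0.
KL = (212, 93, -252), KM = (208, 247, -276); the triple product is linear in z with coefficient 33020 and constant term -8321040.
Setting it to zero: z = 252.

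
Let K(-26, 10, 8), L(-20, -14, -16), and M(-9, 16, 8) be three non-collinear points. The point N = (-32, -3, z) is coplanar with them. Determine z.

-2

Coplanarity requires KL · (KM × KN) = 0.
KL = (6, -24, -24), KM = (17, 6, 0); the triple product is linear in z with coefficient 444 and constant term 888.
Setting it to zero: z = -2.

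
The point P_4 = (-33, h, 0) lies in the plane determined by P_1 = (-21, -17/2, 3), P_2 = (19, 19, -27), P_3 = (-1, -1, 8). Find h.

-13

A normal to the plane is n = P_1P_2 × P_1P_3 = (725/2, -800, -250).
P_4 lies in the plane iff n · P_1P_4 = 0.
This gives (-800)h + (-10400) = 0, so h = -13.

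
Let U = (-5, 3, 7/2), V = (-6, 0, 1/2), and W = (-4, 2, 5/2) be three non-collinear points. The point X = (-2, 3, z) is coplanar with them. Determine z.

7/2

The plane through U, V, W has equation −4y + 4z = 2.
Substituting X: (4)z + (-12) = 2, so z = 7/2.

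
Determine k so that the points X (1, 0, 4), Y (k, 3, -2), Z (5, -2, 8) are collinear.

Collinearity requires XY × XZ = 0; each component is linear in k.
The y-component gives (-4)k + (-20) = 0, so k = -5.
The remaining components then also vanish.

-5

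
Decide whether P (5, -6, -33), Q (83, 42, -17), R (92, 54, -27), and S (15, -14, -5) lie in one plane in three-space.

The four points are coplanar iff the 3×3 determinant with rows PQ, PR, PS is zero.
Rows: (78, 48, 16), (87, 60, 6), (10, -8, 28).
Expanding along the first row: (78)(1728) − (48)(2376) + (16)(-1296) = 0.
Zero determinant ⇒ coplanar.

Yes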